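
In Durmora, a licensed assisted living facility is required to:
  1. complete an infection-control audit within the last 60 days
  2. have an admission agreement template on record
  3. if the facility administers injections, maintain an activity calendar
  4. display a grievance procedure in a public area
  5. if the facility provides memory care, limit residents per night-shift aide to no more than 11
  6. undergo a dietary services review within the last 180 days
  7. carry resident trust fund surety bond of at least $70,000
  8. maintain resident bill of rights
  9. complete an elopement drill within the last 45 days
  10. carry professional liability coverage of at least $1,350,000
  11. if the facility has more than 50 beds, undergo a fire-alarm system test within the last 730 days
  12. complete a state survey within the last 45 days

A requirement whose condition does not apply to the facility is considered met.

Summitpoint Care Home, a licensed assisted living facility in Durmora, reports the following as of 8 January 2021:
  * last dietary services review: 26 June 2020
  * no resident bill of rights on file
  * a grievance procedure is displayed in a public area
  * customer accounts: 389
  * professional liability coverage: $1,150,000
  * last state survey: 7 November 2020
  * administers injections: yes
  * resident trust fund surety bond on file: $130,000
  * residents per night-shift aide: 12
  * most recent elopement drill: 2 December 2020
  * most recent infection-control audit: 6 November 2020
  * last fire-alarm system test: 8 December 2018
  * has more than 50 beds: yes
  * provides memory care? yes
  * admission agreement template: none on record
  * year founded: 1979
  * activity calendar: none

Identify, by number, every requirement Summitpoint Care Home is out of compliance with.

1, 2, 3, 5, 6, 8, 10, 11, 12

1. infection-control audit 63 days ago vs limit 60 → not met
2. admission agreement template absent → not met
3. condition 'administers injections' holds; activity calendar absent → not met
4. grievance procedure present → met
5. condition 'provides memory care' holds; residents per night-shift aide 12 > 11 → not met
6. dietary services review 196 days ago vs limit 180 → not met
7. resident trust fund surety bond $130,000 ≥ $70,000 → met
8. resident bill of rights absent → not met
9. elopement drill 37 days ago vs limit 45 → met
10. professional liability coverage $1,150,000 < $1,350,000 → not met
11. condition 'has more than 50 beds' holds; fire-alarm system test 762 days ago vs limit 730 → not met
12. state survey 62 days ago vs limit 45 → not met
Not met: 1, 2, 3, 5, 6, 8, 10, 11, 12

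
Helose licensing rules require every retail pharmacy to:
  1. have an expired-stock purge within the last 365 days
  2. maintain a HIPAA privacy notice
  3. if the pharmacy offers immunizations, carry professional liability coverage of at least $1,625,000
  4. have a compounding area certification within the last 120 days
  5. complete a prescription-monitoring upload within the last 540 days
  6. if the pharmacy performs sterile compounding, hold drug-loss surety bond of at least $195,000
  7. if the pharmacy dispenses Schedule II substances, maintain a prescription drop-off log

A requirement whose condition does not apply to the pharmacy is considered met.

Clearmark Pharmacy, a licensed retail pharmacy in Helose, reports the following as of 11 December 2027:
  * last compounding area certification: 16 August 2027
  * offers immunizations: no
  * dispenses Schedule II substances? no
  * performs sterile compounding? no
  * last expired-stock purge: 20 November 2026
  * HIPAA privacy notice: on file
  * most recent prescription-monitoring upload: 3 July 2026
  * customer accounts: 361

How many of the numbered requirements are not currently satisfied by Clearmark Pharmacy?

1

1. expired-stock purge 386 days ago vs limit 365 → not met
2. HIPAA privacy notice present → met
3. condition 'offers immunizations' does not hold → requirement n/a → met
4. compounding area certification 117 days ago vs limit 120 → met
5. prescription-monitoring upload 526 days ago vs limit 540 → met
6. condition 'performs sterile compounding' does not hold → requirement n/a → met
7. condition 'dispenses Schedule II substances' does not hold → requirement n/a → met
Not met: 1 of 7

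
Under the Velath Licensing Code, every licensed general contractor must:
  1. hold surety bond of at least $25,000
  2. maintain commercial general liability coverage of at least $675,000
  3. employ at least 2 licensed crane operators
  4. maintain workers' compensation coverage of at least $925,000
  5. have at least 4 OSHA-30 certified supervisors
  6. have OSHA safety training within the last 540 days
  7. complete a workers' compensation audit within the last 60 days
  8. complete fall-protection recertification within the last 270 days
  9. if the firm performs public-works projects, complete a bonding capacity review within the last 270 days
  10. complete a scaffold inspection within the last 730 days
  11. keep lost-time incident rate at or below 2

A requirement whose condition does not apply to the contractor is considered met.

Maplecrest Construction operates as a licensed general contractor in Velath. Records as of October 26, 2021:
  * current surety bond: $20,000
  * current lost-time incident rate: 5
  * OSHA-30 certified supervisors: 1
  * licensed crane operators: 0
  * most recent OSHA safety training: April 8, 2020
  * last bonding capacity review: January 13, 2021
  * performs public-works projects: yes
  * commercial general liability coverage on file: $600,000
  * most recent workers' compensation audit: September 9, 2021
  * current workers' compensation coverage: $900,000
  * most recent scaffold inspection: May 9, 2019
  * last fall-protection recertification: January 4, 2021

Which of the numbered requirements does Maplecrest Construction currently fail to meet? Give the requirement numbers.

1, 2, 3, 4, 5, 6, 8, 9, 10, 11

1. surety bond $20,000 < $25,000 → not met
2. commercial general liability coverage $600,000 < $675,000 → not met
3. licensed crane operators 0 < 2 → not met
4. workers' compensation coverage $900,000 < $925,000 → not met
5. OSHA-30 certified supervisors 1 < 4 → not met
6. OSHA safety training 566 days ago vs limit 540 → not met
7. workers' compensation audit 47 days ago vs limit 60 → met
8. fall-protection recertification 295 days ago vs limit 270 → not met
9. condition 'performs public-works projects' holds; bonding capacity review 286 days ago vs limit 270 → not met
10. scaffold inspection 901 days ago vs limit 730 → not met
11. lost-time incident rate 5 > 2 → not met
Not met: 1, 2, 3, 4, 5, 6, 8, 9, 10, 11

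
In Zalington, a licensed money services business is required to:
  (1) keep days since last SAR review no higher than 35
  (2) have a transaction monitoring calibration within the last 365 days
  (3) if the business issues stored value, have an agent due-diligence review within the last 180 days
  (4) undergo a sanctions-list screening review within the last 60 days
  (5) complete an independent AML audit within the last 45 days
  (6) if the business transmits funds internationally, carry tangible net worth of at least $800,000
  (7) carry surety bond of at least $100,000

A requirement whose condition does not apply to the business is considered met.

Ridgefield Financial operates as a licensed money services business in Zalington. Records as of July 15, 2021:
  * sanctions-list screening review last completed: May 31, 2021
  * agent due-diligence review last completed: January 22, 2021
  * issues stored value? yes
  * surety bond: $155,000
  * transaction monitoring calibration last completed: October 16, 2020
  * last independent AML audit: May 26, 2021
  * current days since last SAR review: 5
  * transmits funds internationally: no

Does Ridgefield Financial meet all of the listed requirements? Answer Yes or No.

No

1. days since last SAR review 5 ≤ 35 → met
2. transaction monitoring calibration 272 days ago vs limit 365 → met
3. condition 'issues stored value' holds; agent due-diligence review 174 days ago vs limit 180 → met
4. sanctions-list screening review 45 days ago vs limit 60 → met
5. independent AML audit 50 days ago vs limit 45 → not met
6. condition 'transmits funds internationally' does not hold → requirement n/a → met
7. surety bond $155,000 ≥ $100,000 → met
Not met: 5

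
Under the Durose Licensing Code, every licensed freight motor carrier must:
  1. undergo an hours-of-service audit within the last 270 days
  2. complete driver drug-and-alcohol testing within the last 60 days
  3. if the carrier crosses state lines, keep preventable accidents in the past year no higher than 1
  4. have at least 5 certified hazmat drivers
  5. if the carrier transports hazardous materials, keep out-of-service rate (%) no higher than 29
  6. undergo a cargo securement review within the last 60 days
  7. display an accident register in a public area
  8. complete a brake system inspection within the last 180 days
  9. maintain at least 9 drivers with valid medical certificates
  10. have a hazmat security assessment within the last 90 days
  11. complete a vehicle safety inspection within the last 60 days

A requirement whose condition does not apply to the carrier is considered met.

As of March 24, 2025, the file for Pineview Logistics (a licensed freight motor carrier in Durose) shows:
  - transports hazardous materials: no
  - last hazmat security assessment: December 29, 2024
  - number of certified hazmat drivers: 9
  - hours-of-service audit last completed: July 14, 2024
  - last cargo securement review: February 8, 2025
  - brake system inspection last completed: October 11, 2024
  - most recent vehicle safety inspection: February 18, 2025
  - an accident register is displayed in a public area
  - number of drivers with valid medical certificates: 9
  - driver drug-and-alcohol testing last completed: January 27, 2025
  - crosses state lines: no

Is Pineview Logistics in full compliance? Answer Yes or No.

Yes

1. hours-of-service audit 253 days ago vs limit 270 → met
2. driver drug-and-alcohol testing 56 days ago vs limit 60 → met
3. condition 'crosses state lines' does not hold → requirement n/a → met
4. certified hazmat drivers 9 ≥ 5 → met
5. condition 'transports hazardous materials' does not hold → requirement n/a → met
6. cargo securement review 44 days ago vs limit 60 → met
7. accident register present → met
8. brake system inspection 164 days ago vs limit 180 → met
9. drivers with valid medical certificates 9 ≥ 9 → met
10. hazmat security assessment 85 days ago vs limit 90 → met
11. vehicle safety inspection 34 days ago vs limit 60 → met
All met.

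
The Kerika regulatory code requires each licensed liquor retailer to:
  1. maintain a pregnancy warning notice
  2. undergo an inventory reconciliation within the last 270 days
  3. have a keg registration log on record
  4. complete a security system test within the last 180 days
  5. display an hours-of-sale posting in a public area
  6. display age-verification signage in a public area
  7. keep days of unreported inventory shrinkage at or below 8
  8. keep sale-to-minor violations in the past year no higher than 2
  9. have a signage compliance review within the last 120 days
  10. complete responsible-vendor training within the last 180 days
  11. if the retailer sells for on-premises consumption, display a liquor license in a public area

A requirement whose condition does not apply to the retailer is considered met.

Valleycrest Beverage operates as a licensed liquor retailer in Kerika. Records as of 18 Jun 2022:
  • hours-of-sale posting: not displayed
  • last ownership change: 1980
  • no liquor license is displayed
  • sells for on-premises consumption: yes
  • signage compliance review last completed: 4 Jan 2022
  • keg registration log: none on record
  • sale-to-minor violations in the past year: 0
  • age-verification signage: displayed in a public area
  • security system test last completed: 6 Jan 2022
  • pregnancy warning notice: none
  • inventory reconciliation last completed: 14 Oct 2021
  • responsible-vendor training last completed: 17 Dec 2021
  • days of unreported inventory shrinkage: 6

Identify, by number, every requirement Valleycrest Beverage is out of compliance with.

1, 3, 5, 9, 10, 11

1. pregnancy warning notice absent → not met
2. inventory reconciliation 247 days ago vs limit 270 → met
3. keg registration log absent → not met
4. security system test 163 days ago vs limit 180 → met
5. hours-of-sale posting absent → not met
6. age-verification signage present → met
7. days of unreported inventory shrinkage 6 ≤ 8 → met
8. sale-to-minor violations in the past year 0 ≤ 2 → met
9. signage compliance review 165 days ago vs limit 120 → not met
10. responsible-vendor training 183 days ago vs limit 180 → not met
11. condition 'sells for on-premises consumption' holds; liquor license absent → not met
Not met: 1, 3, 5, 9, 10, 11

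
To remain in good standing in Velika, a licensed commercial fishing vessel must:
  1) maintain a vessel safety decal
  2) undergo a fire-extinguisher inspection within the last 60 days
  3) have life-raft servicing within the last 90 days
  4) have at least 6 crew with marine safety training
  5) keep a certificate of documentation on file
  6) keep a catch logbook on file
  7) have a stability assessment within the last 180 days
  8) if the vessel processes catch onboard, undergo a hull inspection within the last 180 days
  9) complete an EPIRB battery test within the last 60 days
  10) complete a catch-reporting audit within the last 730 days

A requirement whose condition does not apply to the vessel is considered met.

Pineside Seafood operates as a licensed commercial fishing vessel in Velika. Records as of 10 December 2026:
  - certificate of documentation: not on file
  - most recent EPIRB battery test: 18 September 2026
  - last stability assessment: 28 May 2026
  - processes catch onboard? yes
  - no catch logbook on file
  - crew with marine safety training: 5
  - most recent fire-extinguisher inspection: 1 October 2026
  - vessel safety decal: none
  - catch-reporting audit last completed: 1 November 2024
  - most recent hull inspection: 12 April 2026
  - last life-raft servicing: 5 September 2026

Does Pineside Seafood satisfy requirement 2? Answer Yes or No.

No

2. fire-extinguisher inspection 70 days ago vs limit 60 → not met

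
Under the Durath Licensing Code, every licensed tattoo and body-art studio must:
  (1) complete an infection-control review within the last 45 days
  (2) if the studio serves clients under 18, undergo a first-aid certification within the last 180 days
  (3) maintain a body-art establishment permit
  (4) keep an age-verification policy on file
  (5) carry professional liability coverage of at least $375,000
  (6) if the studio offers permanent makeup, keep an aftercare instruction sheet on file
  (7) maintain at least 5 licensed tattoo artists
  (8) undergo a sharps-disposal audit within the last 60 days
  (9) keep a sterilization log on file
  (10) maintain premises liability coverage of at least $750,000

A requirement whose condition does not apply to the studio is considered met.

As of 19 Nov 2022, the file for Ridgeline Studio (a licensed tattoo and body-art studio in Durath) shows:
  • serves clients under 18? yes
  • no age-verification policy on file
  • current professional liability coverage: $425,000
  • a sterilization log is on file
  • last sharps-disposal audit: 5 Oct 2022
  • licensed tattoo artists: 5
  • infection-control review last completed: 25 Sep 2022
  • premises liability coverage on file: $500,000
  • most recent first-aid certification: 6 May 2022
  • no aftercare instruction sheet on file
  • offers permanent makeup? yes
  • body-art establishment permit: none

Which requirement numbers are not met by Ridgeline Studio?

1, 2, 3, 4, 6, 10

1. infection-control review 55 days ago vs limit 45 → not met
2. condition 'serves clients under 18' holds; first-aid certification 197 days ago vs limit 180 → not met
3. body-art establishment permit absent → not met
4. age-verification policy absent → not met
5. professional liability coverage $425,000 ≥ $375,000 → met
6. condition 'offers permanent makeup' holds; aftercare instruction sheet absent → not met
7. licensed tattoo artists 5 ≥ 5 → met
8. sharps-disposal audit 45 days ago vs limit 60 → met
9. sterilization log present → met
10. premises liability coverage $500,000 < $750,000 → not met
Not met: 1, 2, 3, 4, 6, 10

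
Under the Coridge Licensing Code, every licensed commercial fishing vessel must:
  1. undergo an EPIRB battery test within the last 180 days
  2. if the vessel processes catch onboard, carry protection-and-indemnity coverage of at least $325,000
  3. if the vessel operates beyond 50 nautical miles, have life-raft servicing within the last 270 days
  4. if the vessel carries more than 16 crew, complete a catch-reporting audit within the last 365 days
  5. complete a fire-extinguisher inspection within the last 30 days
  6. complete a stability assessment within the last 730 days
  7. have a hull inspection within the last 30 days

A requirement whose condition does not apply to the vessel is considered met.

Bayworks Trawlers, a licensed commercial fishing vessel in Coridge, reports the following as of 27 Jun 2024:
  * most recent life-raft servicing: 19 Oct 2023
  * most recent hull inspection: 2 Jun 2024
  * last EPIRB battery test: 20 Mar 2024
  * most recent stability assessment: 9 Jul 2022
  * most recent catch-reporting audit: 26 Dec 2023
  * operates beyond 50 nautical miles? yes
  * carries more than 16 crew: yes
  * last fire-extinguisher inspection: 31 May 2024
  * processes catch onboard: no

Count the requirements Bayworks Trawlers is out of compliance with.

0

1. EPIRB battery test 99 days ago vs limit 180 → met
2. condition 'processes catch onboard' does not hold → requirement n/a → met
3. condition 'operates beyond 50 nautical miles' holds; life-raft servicing 252 days ago vs limit 270 → met
4. condition 'carries more than 16 crew' holds; catch-reporting audit 184 days ago vs limit 365 → met
5. fire-extinguisher inspection 27 days ago vs limit 30 → met
6. stability assessment 719 days ago vs limit 730 → met
7. hull inspection 25 days ago vs limit 30 → met
Not met: 0 of 7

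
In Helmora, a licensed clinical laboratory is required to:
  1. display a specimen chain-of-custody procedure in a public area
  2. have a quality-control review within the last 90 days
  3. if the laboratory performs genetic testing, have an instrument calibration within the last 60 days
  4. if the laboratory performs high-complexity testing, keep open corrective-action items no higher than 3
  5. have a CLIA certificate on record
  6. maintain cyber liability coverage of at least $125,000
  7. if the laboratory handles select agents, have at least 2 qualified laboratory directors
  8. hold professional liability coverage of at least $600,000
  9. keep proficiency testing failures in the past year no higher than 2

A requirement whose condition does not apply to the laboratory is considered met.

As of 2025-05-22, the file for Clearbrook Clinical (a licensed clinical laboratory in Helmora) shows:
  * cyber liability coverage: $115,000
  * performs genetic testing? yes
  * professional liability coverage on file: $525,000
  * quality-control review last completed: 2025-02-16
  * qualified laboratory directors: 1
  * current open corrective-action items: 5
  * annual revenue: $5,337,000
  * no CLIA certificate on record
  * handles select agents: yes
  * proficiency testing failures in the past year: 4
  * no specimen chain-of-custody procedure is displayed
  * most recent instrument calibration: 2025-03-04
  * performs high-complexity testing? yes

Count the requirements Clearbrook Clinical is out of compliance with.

1. specimen chain-of-custody procedure absent → not met
2. quality-control review 95 days ago vs limit 90 → not met
3. condition 'performs genetic testing' holds; instrument calibration 79 days ago vs limit 60 → not met
4. condition 'performs high-complexity testing' holds; open corrective-action items 5 > 3 → not met
5. CLIA certificate absent → not met
6. cyber liability coverage $115,000 < $125,000 → not met
7. condition 'handles select agents' holds; qualified laboratory directors 1 < 2 → not met
8. professional liability coverage $525,000 < $600,000 → not met
9. proficiency testing failures in the past year 4 > 2 → not met
Not met: 9 of 9

9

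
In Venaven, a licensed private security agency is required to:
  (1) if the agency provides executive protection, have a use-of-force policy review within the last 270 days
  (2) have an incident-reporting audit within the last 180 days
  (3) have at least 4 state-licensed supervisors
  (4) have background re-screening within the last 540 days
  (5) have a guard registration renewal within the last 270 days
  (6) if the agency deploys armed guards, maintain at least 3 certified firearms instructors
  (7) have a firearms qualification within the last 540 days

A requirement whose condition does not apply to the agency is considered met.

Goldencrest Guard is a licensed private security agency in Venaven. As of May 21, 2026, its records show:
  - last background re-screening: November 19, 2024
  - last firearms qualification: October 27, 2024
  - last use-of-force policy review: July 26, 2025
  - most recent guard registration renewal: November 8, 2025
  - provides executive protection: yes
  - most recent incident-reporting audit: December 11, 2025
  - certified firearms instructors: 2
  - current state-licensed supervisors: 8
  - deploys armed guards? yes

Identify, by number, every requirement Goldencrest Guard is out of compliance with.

1, 4, 6, 7

1. condition 'provides executive protection' holds; use-of-force policy review 299 days ago vs limit 270 → not met
2. incident-reporting audit 161 days ago vs limit 180 → met
3. state-licensed supervisors 8 ≥ 4 → met
4. background re-screening 548 days ago vs limit 540 → not met
5. guard registration renewal 194 days ago vs limit 270 → met
6. condition 'deploys armed guards' holds; certified firearms instructors 2 < 3 → not met
7. firearms qualification 571 days ago vs limit 540 → not met
Not met: 1, 4, 6, 7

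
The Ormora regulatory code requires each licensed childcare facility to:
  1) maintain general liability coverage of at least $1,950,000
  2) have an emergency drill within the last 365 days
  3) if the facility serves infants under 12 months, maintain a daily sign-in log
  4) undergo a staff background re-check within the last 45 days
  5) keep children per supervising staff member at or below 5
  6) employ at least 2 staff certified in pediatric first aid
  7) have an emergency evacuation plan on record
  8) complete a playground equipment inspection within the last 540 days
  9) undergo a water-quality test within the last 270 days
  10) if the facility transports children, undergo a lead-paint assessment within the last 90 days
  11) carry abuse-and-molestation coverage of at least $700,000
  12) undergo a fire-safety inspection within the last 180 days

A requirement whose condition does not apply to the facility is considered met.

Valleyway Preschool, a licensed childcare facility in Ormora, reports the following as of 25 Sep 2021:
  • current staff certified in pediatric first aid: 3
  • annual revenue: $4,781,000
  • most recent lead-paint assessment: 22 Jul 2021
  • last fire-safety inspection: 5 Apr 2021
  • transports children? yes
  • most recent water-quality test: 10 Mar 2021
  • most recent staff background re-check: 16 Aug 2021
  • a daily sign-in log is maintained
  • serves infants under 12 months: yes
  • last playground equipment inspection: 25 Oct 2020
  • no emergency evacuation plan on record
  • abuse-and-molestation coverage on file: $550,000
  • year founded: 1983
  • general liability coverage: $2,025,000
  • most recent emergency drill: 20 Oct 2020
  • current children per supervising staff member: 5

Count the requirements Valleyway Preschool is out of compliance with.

2

1. general liability coverage $2,025,000 ≥ $1,950,000 → met
2. emergency drill 340 days ago vs limit 365 → met
3. condition 'serves infants under 12 months' holds; daily sign-in log present → met
4. staff background re-check 40 days ago vs limit 45 → met
5. children per supervising staff member 5 ≤ 5 → met
6. staff certified in pediatric first aid 3 ≥ 2 → met
7. emergency evacuation plan absent → not met
8. playground equipment inspection 335 days ago vs limit 540 → met
9. water-quality test 199 days ago vs limit 270 → met
10. condition 'transports children' holds; lead-paint assessment 65 days ago vs limit 90 → met
11. abuse-and-molestation coverage $550,000 < $700,000 → not met
12. fire-safety inspection 173 days ago vs limit 180 → met
Not met: 2 of 12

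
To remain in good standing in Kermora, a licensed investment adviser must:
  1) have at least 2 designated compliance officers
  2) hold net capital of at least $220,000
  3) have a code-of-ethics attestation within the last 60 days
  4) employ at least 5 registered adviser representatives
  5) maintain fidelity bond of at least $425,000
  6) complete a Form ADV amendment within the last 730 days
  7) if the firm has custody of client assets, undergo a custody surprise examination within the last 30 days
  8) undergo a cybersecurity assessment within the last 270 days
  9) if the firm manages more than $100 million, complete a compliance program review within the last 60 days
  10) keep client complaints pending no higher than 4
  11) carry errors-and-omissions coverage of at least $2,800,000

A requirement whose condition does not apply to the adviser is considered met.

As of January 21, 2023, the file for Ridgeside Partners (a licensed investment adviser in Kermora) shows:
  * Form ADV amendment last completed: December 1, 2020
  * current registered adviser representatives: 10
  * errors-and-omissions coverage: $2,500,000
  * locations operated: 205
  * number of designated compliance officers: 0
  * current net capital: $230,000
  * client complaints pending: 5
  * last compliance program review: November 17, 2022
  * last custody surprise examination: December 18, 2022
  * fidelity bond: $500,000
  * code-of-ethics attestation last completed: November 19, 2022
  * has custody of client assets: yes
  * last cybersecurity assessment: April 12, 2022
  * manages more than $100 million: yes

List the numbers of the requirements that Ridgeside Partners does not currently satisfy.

1, 3, 6, 7, 8, 9, 10, 11

1. designated compliance officers 0 < 2 → not met
2. net capital $230,000 ≥ $220,000 → met
3. code-of-ethics attestation 63 days ago vs limit 60 → not met
4. registered adviser representatives 10 ≥ 5 → met
5. fidelity bond $500,000 ≥ $425,000 → met
6. Form ADV amendment 781 days ago vs limit 730 → not met
7. condition 'has custody of client assets' holds; custody surprise examination 34 days ago vs limit 30 → not met
8. cybersecurity assessment 284 days ago vs limit 270 → not met
9. condition 'manages more than $100 million' holds; compliance program review 65 days ago vs limit 60 → not met
10. client complaints pending 5 > 4 → not met
11. errors-and-omissions coverage $2,500,000 < $2,800,000 → not met
Not met: 1, 3, 6, 7, 8, 9, 10, 11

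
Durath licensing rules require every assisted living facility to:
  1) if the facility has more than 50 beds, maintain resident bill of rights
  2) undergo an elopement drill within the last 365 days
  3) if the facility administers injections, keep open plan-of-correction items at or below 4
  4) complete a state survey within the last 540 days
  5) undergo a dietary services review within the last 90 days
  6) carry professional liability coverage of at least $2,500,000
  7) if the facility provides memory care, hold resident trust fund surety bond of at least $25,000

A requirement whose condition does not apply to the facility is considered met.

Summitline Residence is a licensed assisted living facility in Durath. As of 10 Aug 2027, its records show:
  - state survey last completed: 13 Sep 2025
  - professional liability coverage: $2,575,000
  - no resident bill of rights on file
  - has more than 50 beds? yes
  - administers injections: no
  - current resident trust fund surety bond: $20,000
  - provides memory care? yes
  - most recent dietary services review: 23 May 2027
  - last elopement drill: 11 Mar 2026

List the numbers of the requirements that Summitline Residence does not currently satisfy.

1, 2, 4, 7

1. condition 'has more than 50 beds' holds; resident bill of rights absent → not met
2. elopement drill 517 days ago vs limit 365 → not met
3. condition 'administers injections' does not hold → requirement n/a → met
4. state survey 696 days ago vs limit 540 → not met
5. dietary services review 79 days ago vs limit 90 → met
6. professional liability coverage $2,575,000 ≥ $2,500,000 → met
7. condition 'provides memory care' holds; resident trust fund surety bond $20,000 < $25,000 → not met
Not met: 1, 2, 4, 7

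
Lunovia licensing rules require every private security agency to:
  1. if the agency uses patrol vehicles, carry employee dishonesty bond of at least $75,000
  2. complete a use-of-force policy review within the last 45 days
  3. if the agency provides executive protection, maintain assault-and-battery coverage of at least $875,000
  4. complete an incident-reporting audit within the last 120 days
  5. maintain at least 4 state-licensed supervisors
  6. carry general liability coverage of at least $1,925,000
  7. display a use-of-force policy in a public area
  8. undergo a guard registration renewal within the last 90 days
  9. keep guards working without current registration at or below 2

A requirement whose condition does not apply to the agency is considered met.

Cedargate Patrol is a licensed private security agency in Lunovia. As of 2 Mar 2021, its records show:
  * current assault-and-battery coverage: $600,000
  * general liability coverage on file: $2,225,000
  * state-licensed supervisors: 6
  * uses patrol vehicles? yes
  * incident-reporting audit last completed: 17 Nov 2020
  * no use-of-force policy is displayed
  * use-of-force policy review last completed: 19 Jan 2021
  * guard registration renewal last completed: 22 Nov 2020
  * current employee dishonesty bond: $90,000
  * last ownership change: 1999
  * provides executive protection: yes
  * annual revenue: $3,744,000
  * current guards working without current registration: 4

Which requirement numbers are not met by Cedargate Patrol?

1. condition 'uses patrol vehicles' holds; employee dishonesty bond $90,000 ≥ $75,000 → met
2. use-of-force policy review 42 days ago vs limit 45 → met
3. condition 'provides executive protection' holds; assault-and-battery coverage $600,000 < $875,000 → not met
4. incident-reporting audit 105 days ago vs limit 120 → met
5. state-licensed supervisors 6 ≥ 4 → met
6. general liability coverage $2,225,000 ≥ $1,925,000 → met
7. use-of-force policy absent → not met
8. guard registration renewal 100 days ago vs limit 90 → not met
9. guards working without current registration 4 > 2 → not met
Not met: 3, 7, 8, 9

3, 7, 8, 9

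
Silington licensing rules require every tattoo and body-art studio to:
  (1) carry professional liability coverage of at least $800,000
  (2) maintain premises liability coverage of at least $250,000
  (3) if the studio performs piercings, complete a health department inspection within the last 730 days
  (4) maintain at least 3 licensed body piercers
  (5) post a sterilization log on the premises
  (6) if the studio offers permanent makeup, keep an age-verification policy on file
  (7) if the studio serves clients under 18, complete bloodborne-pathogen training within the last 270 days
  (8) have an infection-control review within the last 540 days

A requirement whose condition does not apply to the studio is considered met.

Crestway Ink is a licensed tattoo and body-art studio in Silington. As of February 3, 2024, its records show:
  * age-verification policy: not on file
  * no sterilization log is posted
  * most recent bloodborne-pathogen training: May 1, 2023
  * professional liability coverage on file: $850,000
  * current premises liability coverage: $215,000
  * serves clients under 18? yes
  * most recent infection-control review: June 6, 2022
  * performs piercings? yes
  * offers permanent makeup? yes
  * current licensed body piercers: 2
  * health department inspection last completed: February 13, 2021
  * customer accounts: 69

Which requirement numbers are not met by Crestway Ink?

2, 3, 4, 5, 6, 7, 8

1. professional liability coverage $850,000 ≥ $800,000 → met
2. premises liability coverage $215,000 < $250,000 → not met
3. condition 'performs piercings' holds; health department inspection 1085 days ago vs limit 730 → not met
4. licensed body piercers 2 < 3 → not met
5. sterilization log absent → not met
6. condition 'offers permanent makeup' holds; age-verification policy absent → not met
7. condition 'serves clients under 18' holds; bloodborne-pathogen training 278 days ago vs limit 270 → not met
8. infection-control review 607 days ago vs limit 540 → not met
Not met: 2, 3, 4, 5, 6, 7, 8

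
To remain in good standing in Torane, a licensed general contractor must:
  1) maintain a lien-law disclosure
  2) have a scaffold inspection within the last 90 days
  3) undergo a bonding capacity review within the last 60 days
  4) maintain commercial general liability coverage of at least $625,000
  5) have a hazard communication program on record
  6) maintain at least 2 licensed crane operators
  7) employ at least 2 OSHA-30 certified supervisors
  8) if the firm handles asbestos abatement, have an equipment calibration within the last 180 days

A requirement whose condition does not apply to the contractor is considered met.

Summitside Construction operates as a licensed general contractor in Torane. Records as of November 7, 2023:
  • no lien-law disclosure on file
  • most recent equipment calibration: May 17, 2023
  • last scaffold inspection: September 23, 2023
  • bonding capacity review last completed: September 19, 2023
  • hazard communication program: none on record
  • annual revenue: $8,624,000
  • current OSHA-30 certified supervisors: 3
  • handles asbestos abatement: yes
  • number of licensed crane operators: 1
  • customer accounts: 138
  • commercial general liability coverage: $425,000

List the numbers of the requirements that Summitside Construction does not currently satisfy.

1. lien-law disclosure absent → not met
2. scaffold inspection 45 days ago vs limit 90 → met
3. bonding capacity review 49 days ago vs limit 60 → met
4. commercial general liability coverage $425,000 < $625,000 → not met
5. hazard communication program absent → not met
6. licensed crane operators 1 < 2 → not met
7. OSHA-30 certified supervisors 3 ≥ 2 → met
8. condition 'handles asbestos abatement' holds; equipment calibration 174 days ago vs limit 180 → met
Not met: 1, 4, 5, 6

1, 4, 5, 6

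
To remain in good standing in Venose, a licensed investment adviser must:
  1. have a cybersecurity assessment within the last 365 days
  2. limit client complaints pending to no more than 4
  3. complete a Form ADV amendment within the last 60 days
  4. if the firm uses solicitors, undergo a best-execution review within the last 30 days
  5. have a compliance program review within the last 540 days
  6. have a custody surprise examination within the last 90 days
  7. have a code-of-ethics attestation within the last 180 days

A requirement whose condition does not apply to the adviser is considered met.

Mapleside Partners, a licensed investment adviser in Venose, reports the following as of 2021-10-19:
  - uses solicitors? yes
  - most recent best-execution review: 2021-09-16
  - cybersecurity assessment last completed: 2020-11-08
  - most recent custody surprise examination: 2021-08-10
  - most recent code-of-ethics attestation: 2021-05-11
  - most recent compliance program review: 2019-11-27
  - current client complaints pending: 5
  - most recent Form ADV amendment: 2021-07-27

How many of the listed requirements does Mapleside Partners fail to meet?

4

1. cybersecurity assessment 345 days ago vs limit 365 → met
2. client complaints pending 5 > 4 → not met
3. Form ADV amendment 84 days ago vs limit 60 → not met
4. condition 'uses solicitors' holds; best-execution review 33 days ago vs limit 30 → not met
5. compliance program review 692 days ago vs limit 540 → not met
6. custody surprise examination 70 days ago vs limit 90 → met
7. code-of-ethics attestation 161 days ago vs limit 180 → met
Not met: 4 of 7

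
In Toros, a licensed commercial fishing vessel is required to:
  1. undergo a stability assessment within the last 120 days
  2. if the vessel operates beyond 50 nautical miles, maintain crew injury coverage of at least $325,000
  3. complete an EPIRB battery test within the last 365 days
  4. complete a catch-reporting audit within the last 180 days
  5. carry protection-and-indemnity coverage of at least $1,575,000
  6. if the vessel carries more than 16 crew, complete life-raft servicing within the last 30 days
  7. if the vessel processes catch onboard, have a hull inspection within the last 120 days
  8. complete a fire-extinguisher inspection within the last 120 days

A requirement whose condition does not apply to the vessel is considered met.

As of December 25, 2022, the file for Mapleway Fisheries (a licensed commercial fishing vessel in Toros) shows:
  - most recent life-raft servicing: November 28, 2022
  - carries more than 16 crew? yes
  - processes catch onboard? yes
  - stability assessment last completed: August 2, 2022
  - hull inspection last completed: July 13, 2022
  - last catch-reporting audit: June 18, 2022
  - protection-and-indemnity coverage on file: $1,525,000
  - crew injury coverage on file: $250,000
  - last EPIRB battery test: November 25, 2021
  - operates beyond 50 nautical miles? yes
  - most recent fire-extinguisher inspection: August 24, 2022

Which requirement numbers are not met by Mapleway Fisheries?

1. stability assessment 145 days ago vs limit 120 → not met
2. condition 'operates beyond 50 nautical miles' holds; crew injury coverage $250,000 < $325,000 → not met
3. EPIRB battery test 395 days ago vs limit 365 → not met
4. catch-reporting audit 190 days ago vs limit 180 → not met
5. protection-and-indemnity coverage $1,525,000 < $1,575,000 → not met
6. condition 'carries more than 16 crew' holds; life-raft servicing 27 days ago vs limit 30 → met
7. condition 'processes catch onboard' holds; hull inspection 165 days ago vs limit 120 → not met
8. fire-extinguisher inspection 123 days ago vs limit 120 → not met
Not met: 1, 2, 3, 4, 5, 7, 8

1, 2, 3, 4, 5, 7, 8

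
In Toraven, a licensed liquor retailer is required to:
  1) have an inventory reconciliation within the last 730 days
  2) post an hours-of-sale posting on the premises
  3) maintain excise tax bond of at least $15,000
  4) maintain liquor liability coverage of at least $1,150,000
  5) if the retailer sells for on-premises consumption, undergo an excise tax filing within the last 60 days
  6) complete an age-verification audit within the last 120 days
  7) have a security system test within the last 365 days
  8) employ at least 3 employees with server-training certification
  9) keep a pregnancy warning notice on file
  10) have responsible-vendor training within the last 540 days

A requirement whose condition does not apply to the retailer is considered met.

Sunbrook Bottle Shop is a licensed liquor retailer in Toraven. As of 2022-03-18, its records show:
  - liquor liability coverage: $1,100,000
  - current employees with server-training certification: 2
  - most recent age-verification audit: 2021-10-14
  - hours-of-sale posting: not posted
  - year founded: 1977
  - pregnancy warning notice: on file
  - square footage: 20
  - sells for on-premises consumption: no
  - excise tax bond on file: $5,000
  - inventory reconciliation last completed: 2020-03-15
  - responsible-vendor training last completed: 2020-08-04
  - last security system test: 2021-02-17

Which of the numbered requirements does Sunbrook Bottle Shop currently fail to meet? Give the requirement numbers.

1. inventory reconciliation 733 days ago vs limit 730 → not met
2. hours-of-sale posting absent → not met
3. excise tax bond $5,000 < $15,000 → not met
4. liquor liability coverage $1,100,000 < $1,150,000 → not met
5. condition 'sells for on-premises consumption' does not hold → requirement n/a → met
6. age-verification audit 155 days ago vs limit 120 → not met
7. security system test 394 days ago vs limit 365 → not met
8. employees with server-training certification 2 < 3 → not met
9. pregnancy warning notice present → met
10. responsible-vendor training 591 days ago vs limit 540 → not met
Not met: 1, 2, 3, 4, 6, 7, 8, 10

1, 2, 3, 4, 6, 7, 8, 10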